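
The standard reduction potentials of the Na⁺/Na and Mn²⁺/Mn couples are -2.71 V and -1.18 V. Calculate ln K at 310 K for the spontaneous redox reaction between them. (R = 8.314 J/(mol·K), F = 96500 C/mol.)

E°_cell = -1.18 − (-2.71) = 1.53 V, with n = 2 electrons transferred.
At equilibrium E = 0, so the Nernst equation gives ln K = nFE°/RT = (2)(96500)(1.53)/((8.314)(310)) = 114.57.

ln K = 114.6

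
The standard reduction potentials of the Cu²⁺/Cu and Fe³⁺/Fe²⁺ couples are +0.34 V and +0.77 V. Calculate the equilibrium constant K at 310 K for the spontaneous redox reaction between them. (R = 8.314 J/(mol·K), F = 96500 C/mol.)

E°_cell = +0.77 − (+0.34) = 0.43 V, with n = 2 electrons transferred.
At equilibrium E = 0, so the Nernst equation gives ln K = nFE°/RT = (2)(96500)(0.43)/((8.314)(310)) = 32.20.
K = e^32.20 = 9.6 × 10^13.

9.6 × 10^13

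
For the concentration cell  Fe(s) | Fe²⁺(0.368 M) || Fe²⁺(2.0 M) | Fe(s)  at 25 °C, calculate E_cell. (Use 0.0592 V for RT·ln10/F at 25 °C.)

0.022 V

Both half-cells are Fe²⁺/Fe, so E°_cell = 0. The concentrated side is the cathode; the cell reaction moves Fe²⁺ from high to low concentration with n = 2.
Q = [Fe²⁺]_dilute/[Fe²⁺]_conc = 0.368/2.0 = 0.184.
E = 0 − (0.0592/2) log Q = −(0.0592/2)(-0.735) = 0.0218 V.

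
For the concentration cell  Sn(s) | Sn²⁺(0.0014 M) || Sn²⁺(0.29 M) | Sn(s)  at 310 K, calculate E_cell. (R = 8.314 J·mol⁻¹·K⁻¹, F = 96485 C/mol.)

Both half-cells are Sn²⁺/Sn, so E°_cell = 0. The concentrated side is the cathode; the cell reaction moves Sn²⁺ from high to low concentration with n = 2.
Q = [Sn²⁺]_dilute/[Sn²⁺]_conc = 0.0014/0.29 = 0.00483.
E = 0 − (RT/nF) ln Q = −((8.314×310)/(2×96485))(-5.333) = 0.0712 V.

0.071 V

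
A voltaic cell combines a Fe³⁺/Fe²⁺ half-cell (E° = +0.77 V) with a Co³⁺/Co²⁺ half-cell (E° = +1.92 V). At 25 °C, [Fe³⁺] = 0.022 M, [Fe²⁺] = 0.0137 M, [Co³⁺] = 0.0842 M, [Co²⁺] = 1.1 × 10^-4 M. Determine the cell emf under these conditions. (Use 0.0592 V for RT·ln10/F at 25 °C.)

The Co³⁺/Co²⁺ couple has the higher reduction potential and acts as the cathode, so E°_cell = +1.92 − (+0.77) = 1.15 V.
Balancing electrons gives n = 1; the reaction quotient is Q = [Fe³⁺]·[Co²⁺]/([Fe²⁺]·[Co³⁺]) = 0.00210.
At 25 °C, E = E° − (0.0592/n) log Q = 1.15 − (0.0592/1)(-2.678) = 1.150 + 0.159 = 1.309 V.

1.31 V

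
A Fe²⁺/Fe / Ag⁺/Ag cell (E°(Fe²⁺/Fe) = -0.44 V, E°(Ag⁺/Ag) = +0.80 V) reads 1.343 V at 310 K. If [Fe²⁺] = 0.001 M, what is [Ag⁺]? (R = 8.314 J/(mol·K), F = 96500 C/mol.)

From the Nernst equation, ln Q = nF(E° − E)/RT = 2×96500×(1.24 − 1.343)/(8.314×310) = -7.713, so Q = 4.47 × 10^-4.
With Q = [Fe²⁺]/[Ag⁺]^2 and the known concentrations, [Ag⁺]^2 in the denominator gives [Ag⁺] = 1.5 M.

1.5 M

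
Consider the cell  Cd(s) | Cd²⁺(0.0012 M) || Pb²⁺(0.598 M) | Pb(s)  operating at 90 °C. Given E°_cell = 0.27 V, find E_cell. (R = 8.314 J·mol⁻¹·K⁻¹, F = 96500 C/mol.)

0.367 V

Balancing electrons gives n = 2; the reaction quotient is Q = [Cd²⁺]/[Pb²⁺] = 0.00201.
E = E° − (RT/nF) ln Q = 0.27 − (8.314×363)/(2×96500) × (-6.211) = 0.270 + 0.097 = 0.367 V.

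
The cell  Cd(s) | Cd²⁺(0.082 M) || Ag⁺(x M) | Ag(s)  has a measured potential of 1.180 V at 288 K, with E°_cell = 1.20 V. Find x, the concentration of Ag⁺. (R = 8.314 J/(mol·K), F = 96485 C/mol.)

From the Nernst equation, ln Q = nF(E° − E)/RT = 2×96485×(1.20 − 1.180)/(8.314×288) = 1.612, so Q = 5.01.
With Q = [Cd²⁺]/[Ag⁺]^2 and the known concentrations, [Ag⁺]^2 in the denominator gives [Ag⁺] = 0.13 M.

0.13 M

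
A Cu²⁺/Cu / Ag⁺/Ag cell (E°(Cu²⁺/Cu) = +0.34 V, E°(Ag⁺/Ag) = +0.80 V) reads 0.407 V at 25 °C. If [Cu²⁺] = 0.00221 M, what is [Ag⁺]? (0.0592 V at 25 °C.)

0.006 M

From the Nernst equation, log Q = n(E° − E)/0.0592 = 2(0.46 − 0.407)/0.0592 = 1.791, so Q = 61.7.
With Q = [Cu²⁺]/[Ag⁺]^2 and the known concentrations, [Ag⁺]^2 in the denominator gives [Ag⁺] = 0.006 M.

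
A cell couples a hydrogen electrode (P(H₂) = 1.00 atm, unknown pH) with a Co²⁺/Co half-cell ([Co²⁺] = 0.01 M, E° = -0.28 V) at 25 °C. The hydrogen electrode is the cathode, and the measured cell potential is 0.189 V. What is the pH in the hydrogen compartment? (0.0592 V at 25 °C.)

pH = 2.54

E°_cell = 0.28 V and n = 2.
log Q = n(E° − E)/0.0592 = 2×(0.28 − 0.189)/0.0592 = 3.074.
With Q = [Co²⁺]·P(H₂) / [H⁺]^2, solving for [H⁺] gives log[H⁺] = -2.537, so pH = 2.54.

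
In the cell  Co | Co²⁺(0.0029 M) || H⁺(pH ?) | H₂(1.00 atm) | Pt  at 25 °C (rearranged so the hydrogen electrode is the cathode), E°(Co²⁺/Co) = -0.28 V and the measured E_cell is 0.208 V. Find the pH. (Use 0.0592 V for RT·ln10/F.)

E°_cell = 0.28 V and n = 2.
log Q = n(E° − E)/0.0592 = 2×(0.28 − 0.208)/0.0592 = 2.432.
With Q = [Co²⁺]·P(H₂) / [H⁺]^2, solving for [H⁺] gives log[H⁺] = -2.485, so pH = 2.49.

pH = 2.49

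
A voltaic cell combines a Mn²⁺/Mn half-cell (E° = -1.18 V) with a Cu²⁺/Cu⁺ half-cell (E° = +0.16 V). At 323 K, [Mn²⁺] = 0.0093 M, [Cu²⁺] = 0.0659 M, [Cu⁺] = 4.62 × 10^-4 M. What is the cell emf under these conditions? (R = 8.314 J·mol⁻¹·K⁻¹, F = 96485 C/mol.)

1.54 V

The Cu²⁺/Cu⁺ couple has the higher reduction potential and acts as the cathode, so E°_cell = +0.16 − (-1.18) = 1.34 V.
Balancing electrons gives n = 2; the reaction quotient is Q = [Mn²⁺]·[Cu⁺]^2/[Cu²⁺]^2 = 4.57 × 10^-7.
E = E° − (RT/nF) ln Q = 1.34 − (8.314×323)/(2×96485) × (-14.598) = 1.340 + 0.203 = 1.543 V.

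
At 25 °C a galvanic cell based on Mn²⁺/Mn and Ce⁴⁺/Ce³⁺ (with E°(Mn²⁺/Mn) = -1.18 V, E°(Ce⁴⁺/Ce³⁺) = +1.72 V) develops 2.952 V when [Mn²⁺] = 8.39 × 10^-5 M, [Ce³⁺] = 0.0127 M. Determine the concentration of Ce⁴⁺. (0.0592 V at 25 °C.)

From the Nernst equation, log Q = n(E° − E)/0.0592 = 2(2.90 − 2.952)/0.0592 = -1.757, so Q = 0.0175.
With Q = [Mn²⁺]·[Ce³⁺]^2/[Ce⁴⁺]^2 and the known concentrations, [Ce⁴⁺]^2 in the denominator gives [Ce⁴⁺] = 8.8 × 10^-4 M.

8.8 × 10^-4 M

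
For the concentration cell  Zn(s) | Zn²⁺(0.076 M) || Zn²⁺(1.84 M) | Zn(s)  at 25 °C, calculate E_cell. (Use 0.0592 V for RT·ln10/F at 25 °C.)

0.041 V

Both half-cells are Zn²⁺/Zn, so E°_cell = 0. The concentrated side is the cathode; the cell reaction moves Zn²⁺ from high to low concentration with n = 2.
Q = [Zn²⁺]_dilute/[Zn²⁺]_conc = 0.076/1.84 = 0.0413.
E = 0 − (0.0592/2) log Q = −(0.0592/2)(-1.384) = 0.0410 V.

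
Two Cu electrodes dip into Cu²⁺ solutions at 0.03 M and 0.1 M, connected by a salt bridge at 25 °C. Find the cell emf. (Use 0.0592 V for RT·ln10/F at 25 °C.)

Both half-cells are Cu²⁺/Cu, so E°_cell = 0. The concentrated side is the cathode; the cell reaction moves Cu²⁺ from high to low concentration with n = 2.
Q = [Cu²⁺]_dilute/[Cu²⁺]_conc = 0.03/0.1 = 0.300.
E = 0 − (0.0592/2) log Q = −(0.0592/2)(-0.523) = 0.0155 V.

0.015 V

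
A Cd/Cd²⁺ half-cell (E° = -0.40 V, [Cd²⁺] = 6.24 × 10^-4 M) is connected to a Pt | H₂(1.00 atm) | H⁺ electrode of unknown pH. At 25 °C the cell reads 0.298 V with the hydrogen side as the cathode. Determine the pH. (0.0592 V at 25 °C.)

pH = 3.33

E°_cell = 0.40 V and n = 2.
log Q = n(E° − E)/0.0592 = 2×(0.40 − 0.298)/0.0592 = 3.446.
With Q = [Cd²⁺]·P(H₂) / [H⁺]^2, solving for [H⁺] gives log[H⁺] = -3.325, so pH = 3.33.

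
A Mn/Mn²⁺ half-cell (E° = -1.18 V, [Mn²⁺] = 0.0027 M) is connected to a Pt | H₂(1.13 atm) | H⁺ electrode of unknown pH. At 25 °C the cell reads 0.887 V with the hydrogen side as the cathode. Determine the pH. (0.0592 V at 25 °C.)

E°_cell = 1.18 V and n = 2.
log Q = n(E° − E)/0.0592 = 2×(1.18 − 0.887)/0.0592 = 9.899.
With Q = [Mn²⁺]·P(H₂) / [H⁺]^2, solving for [H⁺] gives log[H⁺] = -6.207, so pH = 6.21.

pH = 6.21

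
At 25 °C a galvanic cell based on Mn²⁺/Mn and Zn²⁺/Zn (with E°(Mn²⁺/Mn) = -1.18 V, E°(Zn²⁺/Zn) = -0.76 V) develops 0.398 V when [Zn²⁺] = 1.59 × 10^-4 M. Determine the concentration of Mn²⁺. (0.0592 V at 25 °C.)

8.8 × 10^-4 M

From the Nernst equation, log Q = n(E° − E)/0.0592 = 2(0.42 − 0.398)/0.0592 = 0.743, so Q = 5.54.
With Q = [Mn²⁺]/[Zn²⁺] and the known concentrations, [Mn²⁺] in the numerator gives [Mn²⁺] = 8.8 × 10^-4 M.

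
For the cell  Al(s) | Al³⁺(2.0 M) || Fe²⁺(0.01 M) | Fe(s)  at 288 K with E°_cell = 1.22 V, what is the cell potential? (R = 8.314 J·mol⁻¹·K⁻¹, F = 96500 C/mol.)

Balancing electrons gives n = 6; the reaction quotient is Q = [Al³⁺]^2/[Fe²⁺]^3 = 4 × 10^6.
E = E° − (RT/nF) ln Q = 1.22 − (8.314×288)/(6×96500) × (15.202) = 1.220 − 0.063 = 1.157 V.

1.16 V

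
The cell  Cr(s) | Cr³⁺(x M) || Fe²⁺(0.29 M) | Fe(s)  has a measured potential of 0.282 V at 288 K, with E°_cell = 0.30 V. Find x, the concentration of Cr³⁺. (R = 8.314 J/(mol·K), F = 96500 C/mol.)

From the Nernst equation, ln Q = nF(E° − E)/RT = 6×96500×(0.30 − 0.282)/(8.314×288) = 4.353, so Q = 77.7.
With Q = [Cr³⁺]^2/[Fe²⁺]^3 and the known concentrations, [Cr³⁺]^2 in the numerator gives [Cr³⁺] = 1.4 M.

1.4 M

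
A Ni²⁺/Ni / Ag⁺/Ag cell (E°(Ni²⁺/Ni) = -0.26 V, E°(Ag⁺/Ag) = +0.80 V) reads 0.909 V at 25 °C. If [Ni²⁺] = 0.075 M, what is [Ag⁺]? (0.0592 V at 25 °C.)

7.7 × 10^-4 M

From the Nernst equation, log Q = n(E° − E)/0.0592 = 2(1.06 − 0.909)/0.0592 = 5.101, so Q = 1.26 × 10^5.
With Q = [Ni²⁺]/[Ag⁺]^2 and the known concentrations, [Ag⁺]^2 in the denominator gives [Ag⁺] = 7.7 × 10^-4 M.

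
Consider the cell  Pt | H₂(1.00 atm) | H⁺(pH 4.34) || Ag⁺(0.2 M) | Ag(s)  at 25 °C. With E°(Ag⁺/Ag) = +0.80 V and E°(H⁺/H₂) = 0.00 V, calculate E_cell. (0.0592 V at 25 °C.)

The Ag⁺/Ag couple is the cathode, so E°_cell = 0.80 V; n = 2.
[H⁺] = 10^(−4.34) = 4.6 × 10^-5 M, and Q = [H⁺]^2 / ([Ag⁺]^2·P(H₂)) = 5.22 × 10^-8.
E = E° − (0.0592/2) log Q = 0.80 − (0.0592/2)(-7.282) = 1.016 V.

1.02 V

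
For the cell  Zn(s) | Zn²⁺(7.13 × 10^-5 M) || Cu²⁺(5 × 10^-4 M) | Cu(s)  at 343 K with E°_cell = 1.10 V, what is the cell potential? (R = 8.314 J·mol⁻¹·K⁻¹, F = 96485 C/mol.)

Balancing electrons gives n = 2; the reaction quotient is Q = [Zn²⁺]/[Cu²⁺] = 0.143.
E = E° − (RT/nF) ln Q = 1.10 − (8.314×343)/(2×96485) × (-1.948) = 1.100 + 0.029 = 1.129 V.

1.13 V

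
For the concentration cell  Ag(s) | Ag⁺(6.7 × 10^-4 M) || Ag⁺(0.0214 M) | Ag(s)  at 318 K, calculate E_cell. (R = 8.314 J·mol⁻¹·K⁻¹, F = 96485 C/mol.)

0.095 V

Both half-cells are Ag⁺/Ag, so E°_cell = 0. The concentrated side is the cathode; the cell reaction moves Ag⁺ from high to low concentration with n = 1.
Q = [Ag⁺]_dilute/[Ag⁺]_conc = 6.7 × 10^-4/0.0214 = 0.0313.
E = 0 − (RT/nF) ln Q = −((8.314×318)/(1×96485))(-3.464) = 0.0949 V.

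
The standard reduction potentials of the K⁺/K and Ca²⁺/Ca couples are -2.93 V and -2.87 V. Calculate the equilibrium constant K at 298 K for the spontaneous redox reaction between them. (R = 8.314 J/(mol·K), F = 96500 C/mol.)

110

E°_cell = -2.87 − (-2.93) = 0.06 V, with n = 2 electrons transferred.
At equilibrium E = 0, so the Nernst equation gives ln K = nFE°/RT = (2)(96500)(0.06)/((8.314)(298)) = 4.67.
K = e^4.67 = 110.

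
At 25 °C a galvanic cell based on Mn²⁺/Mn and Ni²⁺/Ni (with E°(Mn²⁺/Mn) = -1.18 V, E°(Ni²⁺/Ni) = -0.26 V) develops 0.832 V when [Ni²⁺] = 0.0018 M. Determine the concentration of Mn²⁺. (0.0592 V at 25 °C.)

From the Nernst equation, log Q = n(E° − E)/0.0592 = 2(0.92 − 0.832)/0.0592 = 2.973, so Q = 940.
With Q = [Mn²⁺]/[Ni²⁺] and the known concentrations, [Mn²⁺] in the numerator gives [Mn²⁺] = 1.7 M.

1.7 M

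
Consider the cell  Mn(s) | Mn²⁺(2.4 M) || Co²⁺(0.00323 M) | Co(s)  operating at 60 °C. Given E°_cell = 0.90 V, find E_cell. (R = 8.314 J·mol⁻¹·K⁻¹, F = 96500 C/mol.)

Balancing electrons gives n = 2; the reaction quotient is Q = [Mn²⁺]/[Co²⁺] = 743.
E = E° − (RT/nF) ln Q = 0.90 − (8.314×333)/(2×96500) × (6.611) = 0.900 − 0.095 = 0.805 V.

0.805 V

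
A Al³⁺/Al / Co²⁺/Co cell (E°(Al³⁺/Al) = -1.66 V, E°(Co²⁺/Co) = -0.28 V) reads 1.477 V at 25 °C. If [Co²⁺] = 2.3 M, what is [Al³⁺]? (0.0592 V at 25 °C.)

4.2 × 10^-5 M

From the Nernst equation, log Q = n(E° − E)/0.0592 = 6(1.38 − 1.477)/0.0592 = -9.831, so Q = 1.48 × 10^-10.
With Q = [Al³⁺]^2/[Co²⁺]^3 and the known concentrations, [Al³⁺]^2 in the numerator gives [Al³⁺] = 4.2 × 10^-5 M.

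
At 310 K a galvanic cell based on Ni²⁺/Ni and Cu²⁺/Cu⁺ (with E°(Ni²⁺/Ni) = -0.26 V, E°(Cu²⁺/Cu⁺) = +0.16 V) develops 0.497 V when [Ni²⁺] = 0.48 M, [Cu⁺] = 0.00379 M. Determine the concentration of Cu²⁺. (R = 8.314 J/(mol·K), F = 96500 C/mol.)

0.047 M

From the Nernst equation, ln Q = nF(E° − E)/RT = 2×96500×(0.42 − 0.497)/(8.314×310) = -5.766, so Q = 0.00313.
With Q = [Ni²⁺]·[Cu⁺]^2/[Cu²⁺]^2 and the known concentrations, [Cu²⁺]^2 in the denominator gives [Cu²⁺] = 0.047 M.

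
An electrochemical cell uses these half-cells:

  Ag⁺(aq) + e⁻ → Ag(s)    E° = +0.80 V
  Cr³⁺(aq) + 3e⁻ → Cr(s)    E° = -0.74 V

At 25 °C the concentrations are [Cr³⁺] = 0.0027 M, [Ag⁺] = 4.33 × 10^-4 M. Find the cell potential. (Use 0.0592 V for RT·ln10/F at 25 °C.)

1.39 V

The Ag⁺/Ag couple has the higher reduction potential and acts as the cathode, so E°_cell = +0.80 − (-0.74) = 1.54 V.
Balancing electrons gives n = 3; the reaction quotient is Q = [Cr³⁺]/[Ag⁺]^3 = 3.33 × 10^7.
At 25 °C, E = E° − (0.0592/n) log Q = 1.54 − (0.0592/3)(7.522) = 1.540 − 0.148 = 1.392 V.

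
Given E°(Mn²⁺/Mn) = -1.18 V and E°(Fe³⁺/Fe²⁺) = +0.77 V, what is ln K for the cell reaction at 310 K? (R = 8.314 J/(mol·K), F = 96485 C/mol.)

E°_cell = +0.77 − (-1.18) = 1.95 V, with n = 2 electrons transferred.
At equilibrium E = 0, so the Nernst equation gives ln K = nFE°/RT = (2)(96485)(1.95)/((8.314)(310)) = 146.00.

ln K = 146.0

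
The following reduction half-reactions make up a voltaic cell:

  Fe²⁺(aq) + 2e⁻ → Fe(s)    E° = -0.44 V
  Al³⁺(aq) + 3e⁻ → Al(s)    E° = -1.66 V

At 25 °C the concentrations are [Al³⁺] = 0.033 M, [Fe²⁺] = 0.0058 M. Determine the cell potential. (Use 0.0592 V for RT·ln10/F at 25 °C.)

1.18 V

The Fe²⁺/Fe couple has the higher reduction potential and acts as the cathode, so E°_cell = -0.44 − (-1.66) = 1.22 V.
Balancing electrons gives n = 6; the reaction quotient is Q = [Al³⁺]^2/[Fe²⁺]^3 = 5580.
At 25 °C, E = E° − (0.0592/n) log Q = 1.22 − (0.0592/6)(3.747) = 1.220 − 0.037 = 1.183 V.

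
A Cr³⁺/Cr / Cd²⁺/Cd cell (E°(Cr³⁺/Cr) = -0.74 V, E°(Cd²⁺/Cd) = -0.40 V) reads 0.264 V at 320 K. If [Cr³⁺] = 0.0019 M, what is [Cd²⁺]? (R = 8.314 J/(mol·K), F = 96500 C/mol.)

6.2 × 10^-5 M

From the Nernst equation, ln Q = nF(E° − E)/RT = 6×96500×(0.34 − 0.264)/(8.314×320) = 16.540, so Q = 1.52 × 10^7.
With Q = [Cr³⁺]^2/[Cd²⁺]^3 and the known concentrations, [Cd²⁺]^3 in the denominator gives [Cd²⁺] = 6.2 × 10^-5 M.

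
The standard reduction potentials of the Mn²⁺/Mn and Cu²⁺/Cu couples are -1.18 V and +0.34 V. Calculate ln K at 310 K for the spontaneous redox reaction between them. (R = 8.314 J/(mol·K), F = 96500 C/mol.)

ln K = 113.8

E°_cell = +0.34 − (-1.18) = 1.52 V, with n = 2 electrons transferred.
At equilibrium E = 0, so the Nernst equation gives ln K = nFE°/RT = (2)(96500)(1.52)/((8.314)(310)) = 113.82.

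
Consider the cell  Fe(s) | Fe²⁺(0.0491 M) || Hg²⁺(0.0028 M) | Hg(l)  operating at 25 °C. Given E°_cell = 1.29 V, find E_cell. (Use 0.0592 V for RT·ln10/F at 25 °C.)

1.25 V

Balancing electrons gives n = 2; the reaction quotient is Q = [Fe²⁺]/[Hg²⁺] = 17.5.
At 25 °C, E = E° − (0.0592/n) log Q = 1.29 − (0.0592/2)(1.244) = 1.290 − 0.037 = 1.253 V.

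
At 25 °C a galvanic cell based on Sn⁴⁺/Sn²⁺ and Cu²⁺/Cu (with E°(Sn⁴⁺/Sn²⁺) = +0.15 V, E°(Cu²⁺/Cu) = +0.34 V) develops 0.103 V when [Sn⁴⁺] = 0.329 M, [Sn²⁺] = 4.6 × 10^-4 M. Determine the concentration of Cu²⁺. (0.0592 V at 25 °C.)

From the Nernst equation, log Q = n(E° − E)/0.0592 = 2(0.19 − 0.103)/0.0592 = 2.939, so Q = 869.
With Q = [Sn⁴⁺]/([Sn²⁺]·[Cu²⁺]) and the known concentrations, [Cu²⁺] in the denominator gives [Cu²⁺] = 0.82 M.

0.82 M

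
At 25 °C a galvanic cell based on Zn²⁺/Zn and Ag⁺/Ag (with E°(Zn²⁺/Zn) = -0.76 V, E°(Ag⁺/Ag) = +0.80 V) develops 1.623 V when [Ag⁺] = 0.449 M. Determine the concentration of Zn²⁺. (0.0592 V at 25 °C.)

0.0015 M

From the Nernst equation, log Q = n(E° − E)/0.0592 = 2(1.56 − 1.623)/0.0592 = -2.128, so Q = 0.00744.
With Q = [Zn²⁺]/[Ag⁺]^2 and the known concentrations, [Zn²⁺] in the numerator gives [Zn²⁺] = 0.0015 M.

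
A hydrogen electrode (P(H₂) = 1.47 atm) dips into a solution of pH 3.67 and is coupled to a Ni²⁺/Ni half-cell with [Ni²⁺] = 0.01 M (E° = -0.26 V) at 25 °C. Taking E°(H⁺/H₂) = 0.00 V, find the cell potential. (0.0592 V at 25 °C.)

The hydrogen couple is the cathode, so E°_cell = 0.26 V; n = 2.
[H⁺] = 10^(−3.67) = 2.1 × 10^-4 M, and Q = [Ni²⁺]·P(H₂) / [H⁺]^2 = 3.22 × 10^5.
E = E° − (0.0592/2) log Q = 0.26 − (0.0592/2)(5.507) = 0.097 V.

0.097 V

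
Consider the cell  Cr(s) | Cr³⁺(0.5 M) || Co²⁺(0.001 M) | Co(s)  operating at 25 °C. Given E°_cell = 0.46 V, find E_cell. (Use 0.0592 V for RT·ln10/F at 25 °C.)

0.377 V

Balancing electrons gives n = 6; the reaction quotient is Q = [Cr³⁺]^2/[Co²⁺]^3 = 2.5 × 10^8.
At 25 °C, E = E° − (0.0592/n) log Q = 0.46 − (0.0592/6)(8.398) = 0.460 − 0.083 = 0.377 V.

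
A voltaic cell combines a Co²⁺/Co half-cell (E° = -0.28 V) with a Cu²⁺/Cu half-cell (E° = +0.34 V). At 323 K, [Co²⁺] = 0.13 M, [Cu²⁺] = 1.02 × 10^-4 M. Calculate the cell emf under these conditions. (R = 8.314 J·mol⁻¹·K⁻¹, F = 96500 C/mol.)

The Cu²⁺/Cu couple has the higher reduction potential and acts as the cathode, so E°_cell = +0.34 − (-0.28) = 0.62 V.
Balancing electrons gives n = 2; the reaction quotient is Q = [Co²⁺]/[Cu²⁺] = 1270.
E = E° − (RT/nF) ln Q = 0.62 − (8.314×323)/(2×96500) × (7.150) = 0.620 − 0.099 = 0.521 V.

0.521 V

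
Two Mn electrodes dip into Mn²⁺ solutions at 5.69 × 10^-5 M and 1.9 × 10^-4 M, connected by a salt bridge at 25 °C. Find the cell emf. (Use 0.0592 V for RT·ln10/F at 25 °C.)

Both half-cells are Mn²⁺/Mn, so E°_cell = 0. The concentrated side is the cathode; the cell reaction moves Mn²⁺ from high to low concentration with n = 2.
Q = [Mn²⁺]_dilute/[Mn²⁺]_conc = 5.69 × 10^-5/1.9 × 10^-4 = 0.299.
E = 0 − (0.0592/2) log Q = −(0.0592/2)(-0.524) = 0.0155 V.

0.016 V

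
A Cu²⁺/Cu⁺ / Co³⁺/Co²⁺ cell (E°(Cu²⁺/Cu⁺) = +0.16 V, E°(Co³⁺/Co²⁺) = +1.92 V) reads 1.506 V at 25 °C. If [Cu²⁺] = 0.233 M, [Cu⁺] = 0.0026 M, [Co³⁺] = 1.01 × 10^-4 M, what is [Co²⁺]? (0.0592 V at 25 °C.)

0.022 M

From the Nernst equation, log Q = n(E° − E)/0.0592 = 1(1.76 − 1.506)/0.0592 = 4.291, so Q = 1.95 × 10^4.
With Q = [Cu²⁺]·[Co²⁺]/([Cu⁺]·[Co³⁺]) and the known concentrations, [Co²⁺] in the numerator gives [Co²⁺] = 0.022 M.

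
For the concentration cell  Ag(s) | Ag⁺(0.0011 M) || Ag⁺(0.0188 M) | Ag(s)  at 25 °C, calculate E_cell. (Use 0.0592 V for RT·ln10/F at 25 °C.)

Both half-cells are Ag⁺/Ag, so E°_cell = 0. The concentrated side is the cathode; the cell reaction moves Ag⁺ from high to low concentration with n = 1.
Q = [Ag⁺]_dilute/[Ag⁺]_conc = 0.0011/0.0188 = 0.0585.
E = 0 − (0.0592/1) log Q = −(0.0592/1)(-1.233) = 0.0730 V.

0.073 V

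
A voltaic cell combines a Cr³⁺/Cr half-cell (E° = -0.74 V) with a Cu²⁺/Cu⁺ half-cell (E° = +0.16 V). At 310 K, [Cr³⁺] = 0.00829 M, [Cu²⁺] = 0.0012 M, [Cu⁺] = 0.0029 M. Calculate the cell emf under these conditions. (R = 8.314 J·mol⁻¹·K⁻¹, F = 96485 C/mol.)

0.919 V

The Cu²⁺/Cu⁺ couple has the higher reduction potential and acts as the cathode, so E°_cell = +0.16 − (-0.74) = 0.90 V.
Balancing electrons gives n = 3; the reaction quotient is Q = [Cr³⁺]·[Cu⁺]^3/[Cu²⁺]^3 = 0.117.
E = E° − (RT/nF) ln Q = 0.90 − (8.314×310)/(3×96485) × (-2.146) = 0.900 + 0.019 = 0.919 V.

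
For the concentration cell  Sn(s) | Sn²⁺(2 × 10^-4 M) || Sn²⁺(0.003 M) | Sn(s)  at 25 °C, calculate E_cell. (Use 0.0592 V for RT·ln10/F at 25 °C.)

0.035 V

Both half-cells are Sn²⁺/Sn, so E°_cell = 0. The concentrated side is the cathode; the cell reaction moves Sn²⁺ from high to low concentration with n = 2.
Q = [Sn²⁺]_dilute/[Sn²⁺]_conc = 2 × 10^-4/0.003 = 0.0667.
E = 0 − (0.0592/2) log Q = −(0.0592/2)(-1.176) = 0.0348 V.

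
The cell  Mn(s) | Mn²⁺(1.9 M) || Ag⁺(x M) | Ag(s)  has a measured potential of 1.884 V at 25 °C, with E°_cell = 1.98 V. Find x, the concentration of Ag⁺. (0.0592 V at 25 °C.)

From the Nernst equation, log Q = n(E° − E)/0.0592 = 2(1.98 − 1.884)/0.0592 = 3.243, so Q = 1750.
With Q = [Mn²⁺]/[Ag⁺]^2 and the known concentrations, [Ag⁺]^2 in the denominator gives [Ag⁺] = 0.033 M.

0.033 M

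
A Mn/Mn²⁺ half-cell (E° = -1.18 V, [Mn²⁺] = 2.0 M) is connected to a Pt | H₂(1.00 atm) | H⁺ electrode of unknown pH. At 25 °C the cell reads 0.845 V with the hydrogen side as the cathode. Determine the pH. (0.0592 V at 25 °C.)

E°_cell = 1.18 V and n = 2.
log Q = n(E° − E)/0.0592 = 2×(1.18 − 0.845)/0.0592 = 11.318.
With Q = [Mn²⁺]·P(H₂) / [H⁺]^2, solving for [H⁺] gives log[H⁺] = -5.508, so pH = 5.51.

pH = 5.51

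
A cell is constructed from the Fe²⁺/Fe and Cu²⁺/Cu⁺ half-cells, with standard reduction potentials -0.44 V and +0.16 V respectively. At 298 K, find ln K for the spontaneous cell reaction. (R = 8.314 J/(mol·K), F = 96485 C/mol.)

E°_cell = +0.16 − (-0.44) = 0.60 V, with n = 2 electrons transferred.
At equilibrium E = 0, so the Nernst equation gives ln K = nFE°/RT = (2)(96485)(0.60)/((8.314)(298)) = 46.73.

ln K = 46.7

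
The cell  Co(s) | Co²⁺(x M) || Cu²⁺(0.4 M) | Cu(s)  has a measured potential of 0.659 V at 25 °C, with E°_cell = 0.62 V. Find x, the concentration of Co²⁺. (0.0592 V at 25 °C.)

From the Nernst equation, log Q = n(E° − E)/0.0592 = 2(0.62 − 0.659)/0.0592 = -1.318, so Q = 0.0481.
With Q = [Co²⁺]/[Cu²⁺] and the known concentrations, [Co²⁺] in the numerator gives [Co²⁺] = 0.019 M.

0.019 M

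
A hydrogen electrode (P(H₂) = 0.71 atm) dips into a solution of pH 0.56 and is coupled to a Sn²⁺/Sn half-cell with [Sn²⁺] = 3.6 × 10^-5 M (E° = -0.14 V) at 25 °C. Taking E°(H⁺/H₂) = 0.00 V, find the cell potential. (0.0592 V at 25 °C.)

The hydrogen couple is the cathode, so E°_cell = 0.14 V; n = 2.
[H⁺] = 10^(−0.56) = 0.28 M, and Q = [Sn²⁺]·P(H₂) / [H⁺]^2 = 3.37 × 10^-4.
E = E° − (0.0592/2) log Q = 0.14 − (0.0592/2)(-3.472) = 0.243 V.

0.24 V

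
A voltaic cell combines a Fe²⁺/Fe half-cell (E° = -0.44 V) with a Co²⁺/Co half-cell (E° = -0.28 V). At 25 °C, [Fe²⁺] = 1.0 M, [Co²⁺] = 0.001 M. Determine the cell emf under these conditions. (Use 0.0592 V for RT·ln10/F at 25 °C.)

0.071 V

The Co²⁺/Co couple has the higher reduction potential and acts as the cathode, so E°_cell = -0.28 − (-0.44) = 0.16 V.
Balancing electrons gives n = 2; the reaction quotient is Q = [Fe²⁺]/[Co²⁺] = 1000.
At 25 °C, E = E° − (0.0592/n) log Q = 0.16 − (0.0592/2)(3.000) = 0.160 − 0.089 = 0.071 V.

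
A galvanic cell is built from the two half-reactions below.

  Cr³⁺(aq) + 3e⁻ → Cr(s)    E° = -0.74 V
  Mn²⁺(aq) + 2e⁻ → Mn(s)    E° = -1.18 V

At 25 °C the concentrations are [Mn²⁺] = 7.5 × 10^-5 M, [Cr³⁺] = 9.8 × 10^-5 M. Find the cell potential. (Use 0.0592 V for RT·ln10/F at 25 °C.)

The Cr³⁺/Cr couple has the higher reduction potential and acts as the cathode, so E°_cell = -0.74 − (-1.18) = 0.44 V.
Balancing electrons gives n = 6; the reaction quotient is Q = [Mn²⁺]^3/[Cr³⁺]^2 = 4.39 × 10^-5.
At 25 °C, E = E° − (0.0592/n) log Q = 0.44 − (0.0592/6)(-4.357) = 0.440 + 0.043 = 0.483 V.

0.483 V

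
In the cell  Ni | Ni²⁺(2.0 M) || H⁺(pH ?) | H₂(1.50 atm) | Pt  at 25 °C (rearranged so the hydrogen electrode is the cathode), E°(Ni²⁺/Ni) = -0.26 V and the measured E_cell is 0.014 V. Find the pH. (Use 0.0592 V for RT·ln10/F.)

pH = 3.92

E°_cell = 0.26 V and n = 2.
log Q = n(E° − E)/0.0592 = 2×(0.26 − 0.014)/0.0592 = 8.311.
With Q = [Ni²⁺]·P(H₂) / [H⁺]^2, solving for [H⁺] gives log[H⁺] = -3.917, so pH = 3.92.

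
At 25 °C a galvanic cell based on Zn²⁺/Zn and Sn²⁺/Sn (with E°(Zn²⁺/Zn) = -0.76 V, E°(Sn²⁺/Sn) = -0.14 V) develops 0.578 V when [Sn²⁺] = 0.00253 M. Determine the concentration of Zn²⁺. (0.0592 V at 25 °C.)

0.066 M

From the Nernst equation, log Q = n(E° − E)/0.0592 = 2(0.62 − 0.578)/0.0592 = 1.419, so Q = 26.2.
With Q = [Zn²⁺]/[Sn²⁺] and the known concentrations, [Zn²⁺] in the numerator gives [Zn²⁺] = 0.066 M.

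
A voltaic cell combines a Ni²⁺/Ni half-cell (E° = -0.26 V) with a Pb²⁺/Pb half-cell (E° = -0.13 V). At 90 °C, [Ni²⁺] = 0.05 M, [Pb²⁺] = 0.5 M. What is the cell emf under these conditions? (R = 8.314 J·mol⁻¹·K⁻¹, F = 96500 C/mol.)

The Pb²⁺/Pb couple has the higher reduction potential and acts as the cathode, so E°_cell = -0.13 − (-0.26) = 0.13 V.
Balancing electrons gives n = 2; the reaction quotient is Q = [Ni²⁺]/[Pb²⁺] = 0.100.
E = E° − (RT/nF) ln Q = 0.13 − (8.314×363)/(2×96500) × (-2.303) = 0.130 + 0.036 = 0.166 V.

0.166 V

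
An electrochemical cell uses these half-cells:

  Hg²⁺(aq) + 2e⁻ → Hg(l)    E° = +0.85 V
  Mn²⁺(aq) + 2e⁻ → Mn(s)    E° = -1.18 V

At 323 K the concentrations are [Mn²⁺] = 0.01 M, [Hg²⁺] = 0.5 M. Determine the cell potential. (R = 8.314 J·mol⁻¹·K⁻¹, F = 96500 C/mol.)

2.08 V

The Hg²⁺/Hg couple has the higher reduction potential and acts as the cathode, so E°_cell = +0.85 − (-1.18) = 2.03 V.
Balancing electrons gives n = 2; the reaction quotient is Q = [Mn²⁺]/[Hg²⁺] = 0.0200.
E = E° − (RT/nF) ln Q = 2.03 − (8.314×323)/(2×96500) × (-3.912) = 2.030 + 0.054 = 2.084 V.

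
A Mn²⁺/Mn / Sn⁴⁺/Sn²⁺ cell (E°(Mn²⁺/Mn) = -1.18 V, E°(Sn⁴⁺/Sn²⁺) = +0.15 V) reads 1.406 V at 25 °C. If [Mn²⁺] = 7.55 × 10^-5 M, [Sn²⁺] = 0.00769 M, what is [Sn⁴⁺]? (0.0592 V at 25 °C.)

From the Nernst equation, log Q = n(E° − E)/0.0592 = 2(1.33 − 1.406)/0.0592 = -2.568, so Q = 0.00271.
With Q = [Mn²⁺]·[Sn²⁺]/[Sn⁴⁺] and the known concentrations, [Sn⁴⁺] in the denominator gives [Sn⁴⁺] = 2.1 × 10^-4 M.

2.1 × 10^-4 M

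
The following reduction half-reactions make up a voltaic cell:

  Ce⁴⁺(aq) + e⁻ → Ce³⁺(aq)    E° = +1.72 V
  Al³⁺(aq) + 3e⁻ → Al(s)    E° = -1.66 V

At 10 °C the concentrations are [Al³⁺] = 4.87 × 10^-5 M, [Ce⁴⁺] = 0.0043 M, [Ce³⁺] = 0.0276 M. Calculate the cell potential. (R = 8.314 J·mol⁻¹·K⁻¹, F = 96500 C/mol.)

3.42 V

The Ce⁴⁺/Ce³⁺ couple has the higher reduction potential and acts as the cathode, so E°_cell = +1.72 − (-1.66) = 3.38 V.
Balancing electrons gives n = 3; the reaction quotient is Q = [Al³⁺]·[Ce³⁺]^3/[Ce⁴⁺]^3 = 0.0129.
E = E° − (RT/nF) ln Q = 3.38 − (8.314×283)/(3×96500) × (-4.352) = 3.380 + 0.035 = 3.415 V.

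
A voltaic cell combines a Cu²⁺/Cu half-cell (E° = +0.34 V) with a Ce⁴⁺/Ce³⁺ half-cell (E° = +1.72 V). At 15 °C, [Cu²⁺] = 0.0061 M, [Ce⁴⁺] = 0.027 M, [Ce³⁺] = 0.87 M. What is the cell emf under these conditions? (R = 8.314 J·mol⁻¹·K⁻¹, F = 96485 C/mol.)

1.36 V

The Ce⁴⁺/Ce³⁺ couple has the higher reduction potential and acts as the cathode, so E°_cell = +1.72 − (+0.34) = 1.38 V.
Balancing electrons gives n = 2; the reaction quotient is Q = [Cu²⁺]·[Ce³⁺]^2/[Ce⁴⁺]^2 = 6.33.
E = E° − (RT/nF) ln Q = 1.38 − (8.314×288)/(2×96485) × (1.846) = 1.380 − 0.023 = 1.357 V.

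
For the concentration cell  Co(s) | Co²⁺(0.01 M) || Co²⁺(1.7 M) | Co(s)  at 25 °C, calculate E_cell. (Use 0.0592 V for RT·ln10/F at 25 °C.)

Both half-cells are Co²⁺/Co, so E°_cell = 0. The concentrated side is the cathode; the cell reaction moves Co²⁺ from high to low concentration with n = 2.
Q = [Co²⁺]_dilute/[Co²⁺]_conc = 0.01/1.7 = 0.00588.
E = 0 − (0.0592/2) log Q = −(0.0592/2)(-2.230) = 0.0660 V.

0.066 V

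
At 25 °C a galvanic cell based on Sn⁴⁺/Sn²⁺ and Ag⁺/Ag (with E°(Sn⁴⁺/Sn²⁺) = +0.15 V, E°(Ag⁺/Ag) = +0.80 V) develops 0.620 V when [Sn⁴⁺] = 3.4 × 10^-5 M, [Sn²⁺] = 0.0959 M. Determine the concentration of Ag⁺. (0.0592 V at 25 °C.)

From the Nernst equation, log Q = n(E° − E)/0.0592 = 2(0.65 − 0.620)/0.0592 = 1.014, so Q = 10.3.
With Q = [Sn⁴⁺]/([Sn²⁺]·[Ag⁺]^2) and the known concentrations, [Ag⁺]^2 in the denominator gives [Ag⁺] = 0.0059 M.

0.0059 M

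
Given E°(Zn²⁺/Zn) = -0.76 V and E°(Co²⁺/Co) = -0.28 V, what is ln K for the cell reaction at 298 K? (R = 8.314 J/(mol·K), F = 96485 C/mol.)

E°_cell = -0.28 − (-0.76) = 0.48 V, with n = 2 electrons transferred.
At equilibrium E = 0, so the Nernst equation gives ln K = nFE°/RT = (2)(96485)(0.48)/((8.314)(298)) = 37.39.

ln K = 37.4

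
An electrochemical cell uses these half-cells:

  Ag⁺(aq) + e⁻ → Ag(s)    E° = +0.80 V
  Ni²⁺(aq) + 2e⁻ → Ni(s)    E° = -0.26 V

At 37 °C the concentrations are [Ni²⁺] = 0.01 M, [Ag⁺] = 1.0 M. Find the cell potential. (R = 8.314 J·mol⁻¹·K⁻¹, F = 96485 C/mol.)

The Ag⁺/Ag couple has the higher reduction potential and acts as the cathode, so E°_cell = +0.80 − (-0.26) = 1.06 V.
Balancing electrons gives n = 2; the reaction quotient is Q = [Ni²⁺]/[Ag⁺]^2 = 0.0100.
E = E° − (RT/nF) ln Q = 1.06 − (8.314×310)/(2×96485) × (-4.605) = 1.060 + 0.062 = 1.122 V.

1.12 V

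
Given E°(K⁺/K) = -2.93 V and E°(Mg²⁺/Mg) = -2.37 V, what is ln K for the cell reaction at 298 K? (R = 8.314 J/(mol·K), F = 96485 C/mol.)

E°_cell = -2.37 − (-2.93) = 0.56 V, with n = 2 electrons transferred.
At equilibrium E = 0, so the Nernst equation gives ln K = nFE°/RT = (2)(96485)(0.56)/((8.314)(298)) = 43.62.

ln K = 43.6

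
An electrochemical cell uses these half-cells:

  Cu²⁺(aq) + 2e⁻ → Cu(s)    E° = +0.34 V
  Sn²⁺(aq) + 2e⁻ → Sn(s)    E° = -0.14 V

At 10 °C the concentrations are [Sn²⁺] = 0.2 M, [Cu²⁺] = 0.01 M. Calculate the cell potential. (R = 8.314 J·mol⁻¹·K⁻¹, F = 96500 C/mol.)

0.443 V

The Cu²⁺/Cu couple has the higher reduction potential and acts as the cathode, so E°_cell = +0.34 − (-0.14) = 0.48 V.
Balancing electrons gives n = 2; the reaction quotient is Q = [Sn²⁺]/[Cu²⁺] = 20.0.
E = E° − (RT/nF) ln Q = 0.48 − (8.314×283)/(2×96500) × (2.996) = 0.480 − 0.037 = 0.443 V.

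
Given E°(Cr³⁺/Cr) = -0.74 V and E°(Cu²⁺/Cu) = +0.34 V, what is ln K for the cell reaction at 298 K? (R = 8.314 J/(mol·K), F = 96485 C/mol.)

ln K = 252.4

E°_cell = +0.34 − (-0.74) = 1.08 V, with n = 6 electrons transferred.
At equilibrium E = 0, so the Nernst equation gives ln K = nFE°/RT = (6)(96485)(1.08)/((8.314)(298)) = 252.35.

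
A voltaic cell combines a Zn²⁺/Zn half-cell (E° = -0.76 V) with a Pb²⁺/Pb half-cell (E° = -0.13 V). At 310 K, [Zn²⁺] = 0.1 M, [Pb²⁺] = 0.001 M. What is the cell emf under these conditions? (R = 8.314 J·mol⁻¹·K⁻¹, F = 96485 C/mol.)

0.568 V

The Pb²⁺/Pb couple has the higher reduction potential and acts as the cathode, so E°_cell = -0.13 − (-0.76) = 0.63 V.
Balancing electrons gives n = 2; the reaction quotient is Q = [Zn²⁺]/[Pb²⁺] = 100.
E = E° − (RT/nF) ln Q = 0.63 − (8.314×310)/(2×96485) × (4.605) = 0.630 − 0.062 = 0.568 V.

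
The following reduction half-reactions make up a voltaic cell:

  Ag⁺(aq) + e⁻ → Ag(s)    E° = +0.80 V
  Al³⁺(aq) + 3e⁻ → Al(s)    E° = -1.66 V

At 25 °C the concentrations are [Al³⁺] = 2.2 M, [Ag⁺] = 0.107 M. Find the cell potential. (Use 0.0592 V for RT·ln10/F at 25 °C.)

The Ag⁺/Ag couple has the higher reduction potential and acts as the cathode, so E°_cell = +0.80 − (-1.66) = 2.46 V.
Balancing electrons gives n = 3; the reaction quotient is Q = [Al³⁺]/[Ag⁺]^3 = 1800.
At 25 °C, E = E° − (0.0592/n) log Q = 2.46 − (0.0592/3)(3.254) = 2.460 − 0.064 = 2.396 V.

2.40 V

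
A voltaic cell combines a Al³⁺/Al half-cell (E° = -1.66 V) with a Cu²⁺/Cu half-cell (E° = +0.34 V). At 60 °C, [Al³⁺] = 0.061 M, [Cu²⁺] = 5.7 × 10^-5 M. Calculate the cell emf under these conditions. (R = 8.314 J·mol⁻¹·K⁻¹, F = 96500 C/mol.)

1.89 V

The Cu²⁺/Cu couple has the higher reduction potential and acts as the cathode, so E°_cell = +0.34 − (-1.66) = 2.00 V.
Balancing electrons gives n = 6; the reaction quotient is Q = [Al³⁺]^2/[Cu²⁺]^3 = 2.01 × 10^10.
E = E° − (RT/nF) ln Q = 2.00 − (8.314×333)/(6×96500) × (23.724) = 2.000 − 0.113 = 1.887 V.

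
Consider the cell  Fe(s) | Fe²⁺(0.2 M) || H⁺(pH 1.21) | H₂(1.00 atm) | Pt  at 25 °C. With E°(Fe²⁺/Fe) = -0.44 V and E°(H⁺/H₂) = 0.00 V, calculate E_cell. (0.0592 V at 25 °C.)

0.39 V

The hydrogen couple is the cathode, so E°_cell = 0.44 V; n = 2.
[H⁺] = 10^(−1.21) = 0.062 M, and Q = [Fe²⁺]·P(H₂) / [H⁺]^2 = 52.6.
E = E° − (0.0592/2) log Q = 0.44 − (0.0592/2)(1.721) = 0.389 V.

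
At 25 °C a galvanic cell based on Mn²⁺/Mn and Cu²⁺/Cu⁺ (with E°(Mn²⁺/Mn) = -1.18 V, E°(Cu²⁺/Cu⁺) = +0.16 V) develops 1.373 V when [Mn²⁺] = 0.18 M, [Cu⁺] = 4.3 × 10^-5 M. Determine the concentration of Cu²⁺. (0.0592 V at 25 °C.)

From the Nernst equation, log Q = n(E° − E)/0.0592 = 2(1.34 − 1.373)/0.0592 = -1.115, so Q = 0.0768.
With Q = [Mn²⁺]·[Cu⁺]^2/[Cu²⁺]^2 and the known concentrations, [Cu²⁺]^2 in the denominator gives [Cu²⁺] = 6.6 × 10^-5 M.

6.6 × 10^-5 M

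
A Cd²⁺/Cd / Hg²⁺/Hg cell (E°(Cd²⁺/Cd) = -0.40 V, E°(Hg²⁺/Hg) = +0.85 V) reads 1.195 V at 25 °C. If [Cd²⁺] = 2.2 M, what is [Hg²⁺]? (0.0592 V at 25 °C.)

From the Nernst equation, log Q = n(E° − E)/0.0592 = 2(1.25 − 1.195)/0.0592 = 1.858, so Q = 72.1.
With Q = [Cd²⁺]/[Hg²⁺] and the known concentrations, [Hg²⁺] in the denominator gives [Hg²⁺] = 0.031 M.

0.031 M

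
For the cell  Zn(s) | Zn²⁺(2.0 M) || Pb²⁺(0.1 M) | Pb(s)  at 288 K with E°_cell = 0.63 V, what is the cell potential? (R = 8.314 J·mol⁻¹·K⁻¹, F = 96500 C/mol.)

0.593 V

Balancing electrons gives n = 2; the reaction quotient is Q = [Zn²⁺]/[Pb²⁺] = 20.0.
E = E° − (RT/nF) ln Q = 0.63 − (8.314×288)/(2×96500) × (2.996) = 0.630 − 0.037 = 0.593 V.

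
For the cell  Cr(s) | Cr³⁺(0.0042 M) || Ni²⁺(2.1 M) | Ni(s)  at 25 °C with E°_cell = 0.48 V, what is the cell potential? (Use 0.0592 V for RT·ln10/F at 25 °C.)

Balancing electrons gives n = 6; the reaction quotient is Q = [Cr³⁺]^2/[Ni²⁺]^3 = 1.9 × 10^-6.
At 25 °C, E = E° − (0.0592/n) log Q = 0.48 − (0.0592/6)(-5.720) = 0.480 + 0.056 = 0.536 V.

0.536 V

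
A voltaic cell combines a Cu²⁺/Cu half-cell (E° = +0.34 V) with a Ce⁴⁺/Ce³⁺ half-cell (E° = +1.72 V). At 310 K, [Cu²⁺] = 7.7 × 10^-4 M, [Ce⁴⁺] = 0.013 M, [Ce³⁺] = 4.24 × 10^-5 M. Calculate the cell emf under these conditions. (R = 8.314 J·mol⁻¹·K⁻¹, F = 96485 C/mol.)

1.63 V

The Ce⁴⁺/Ce³⁺ couple has the higher reduction potential and acts as the cathode, so E°_cell = +1.72 − (+0.34) = 1.38 V.
Balancing electrons gives n = 2; the reaction quotient is Q = [Cu²⁺]·[Ce³⁺]^2/[Ce⁴⁺]^2 = 8.19 × 10^-9.
E = E° − (RT/nF) ln Q = 1.38 − (8.314×310)/(2×96485) × (-18.620) = 1.380 + 0.249 = 1.629 V.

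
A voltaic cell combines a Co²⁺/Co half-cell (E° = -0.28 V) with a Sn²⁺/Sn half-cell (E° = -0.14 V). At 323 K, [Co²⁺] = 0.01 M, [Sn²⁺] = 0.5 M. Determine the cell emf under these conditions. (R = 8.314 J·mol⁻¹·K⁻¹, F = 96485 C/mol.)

The Sn²⁺/Sn couple has the higher reduction potential and acts as the cathode, so E°_cell = -0.14 − (-0.28) = 0.14 V.
Balancing electrons gives n = 2; the reaction quotient is Q = [Co²⁺]/[Sn²⁺] = 0.0200.
E = E° − (RT/nF) ln Q = 0.14 − (8.314×323)/(2×96485) × (-3.912) = 0.140 + 0.054 = 0.194 V.

0.194 V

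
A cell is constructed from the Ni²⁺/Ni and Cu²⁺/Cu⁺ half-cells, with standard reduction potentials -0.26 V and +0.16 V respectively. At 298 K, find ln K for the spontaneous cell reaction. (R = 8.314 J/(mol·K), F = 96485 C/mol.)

ln K = 32.7

E°_cell = +0.16 − (-0.26) = 0.42 V, with n = 2 electrons transferred.
At equilibrium E = 0, so the Nernst equation gives ln K = nFE°/RT = (2)(96485)(0.42)/((8.314)(298)) = 32.71.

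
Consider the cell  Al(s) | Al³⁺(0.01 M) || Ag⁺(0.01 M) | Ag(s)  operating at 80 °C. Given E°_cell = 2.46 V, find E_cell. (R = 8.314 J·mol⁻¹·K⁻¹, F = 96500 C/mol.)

Balancing electrons gives n = 3; the reaction quotient is Q = [Al³⁺]/[Ag⁺]^3 = 1 × 10^4.
E = E° − (RT/nF) ln Q = 2.46 − (8.314×353)/(3×96500) × (9.210) = 2.460 − 0.093 = 2.367 V.

2.37 V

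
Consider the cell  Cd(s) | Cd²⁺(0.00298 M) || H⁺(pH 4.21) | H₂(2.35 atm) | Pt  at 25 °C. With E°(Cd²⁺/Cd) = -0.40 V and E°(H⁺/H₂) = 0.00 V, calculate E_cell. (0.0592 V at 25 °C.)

0.21 V

The hydrogen couple is the cathode, so E°_cell = 0.40 V; n = 2.
[H⁺] = 10^(−4.21) = 6.2 × 10^-5 M, and Q = [Cd²⁺]·P(H₂) / [H⁺]^2 = 1.84 × 10^6.
E = E° − (0.0592/2) log Q = 0.40 − (0.0592/2)(6.265) = 0.215 V.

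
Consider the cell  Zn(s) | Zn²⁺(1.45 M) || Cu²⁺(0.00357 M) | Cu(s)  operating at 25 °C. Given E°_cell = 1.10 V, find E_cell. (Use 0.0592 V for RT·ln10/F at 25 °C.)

1.02 V

Balancing electrons gives n = 2; the reaction quotient is Q = [Zn²⁺]/[Cu²⁺] = 406.
At 25 °C, E = E° − (0.0592/n) log Q = 1.10 − (0.0592/2)(2.609) = 1.100 − 0.077 = 1.023 V.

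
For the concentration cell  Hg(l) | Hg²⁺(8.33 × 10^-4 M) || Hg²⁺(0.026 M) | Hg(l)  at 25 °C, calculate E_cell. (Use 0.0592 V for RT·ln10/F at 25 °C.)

0.044 V

Both half-cells are Hg²⁺/Hg, so E°_cell = 0. The concentrated side is the cathode; the cell reaction moves Hg²⁺ from high to low concentration with n = 2.
Q = [Hg²⁺]_dilute/[Hg²⁺]_conc = 8.33 × 10^-4/0.026 = 0.0320.
E = 0 − (0.0592/2) log Q = −(0.0592/2)(-1.494) = 0.0442 V.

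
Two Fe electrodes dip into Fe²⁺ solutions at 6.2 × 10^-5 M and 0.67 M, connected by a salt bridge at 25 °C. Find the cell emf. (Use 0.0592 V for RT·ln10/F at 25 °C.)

Both half-cells are Fe²⁺/Fe, so E°_cell = 0. The concentrated side is the cathode; the cell reaction moves Fe²⁺ from high to low concentration with n = 2.
Q = [Fe²⁺]_dilute/[Fe²⁺]_conc = 6.2 × 10^-5/0.67 = 9.25 × 10^-5.
E = 0 − (0.0592/2) log Q = −(0.0592/2)(-4.034) = 0.1194 V.

0.12 V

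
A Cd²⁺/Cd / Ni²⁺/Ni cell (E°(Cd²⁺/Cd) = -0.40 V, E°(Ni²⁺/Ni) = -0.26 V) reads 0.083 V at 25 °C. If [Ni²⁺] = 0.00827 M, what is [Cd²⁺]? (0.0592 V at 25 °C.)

From the Nernst equation, log Q = n(E° − E)/0.0592 = 2(0.14 − 0.083)/0.0592 = 1.926, so Q = 84.3.
With Q = [Cd²⁺]/[Ni²⁺] and the known concentrations, [Cd²⁺] in the numerator gives [Cd²⁺] = 0.7 M.

0.7 M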